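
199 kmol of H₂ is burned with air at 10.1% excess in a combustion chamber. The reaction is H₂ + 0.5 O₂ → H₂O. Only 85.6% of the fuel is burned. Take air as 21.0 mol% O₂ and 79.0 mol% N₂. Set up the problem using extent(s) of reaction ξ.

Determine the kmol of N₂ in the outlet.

412 kmol

Stoichiometric O₂ = 0.5 × 199 = 99.5 kmol; O₂ fed = 99.5 × 1.101 = 109.5 kmol.
N₂ fed = 109.5 × 79/21 = 412.1 kmol.
Fuel reacted = 0.856 × 199 → ξ = 170.3 kmol.
Outlet (n = n₀ + ν ξ):
  H₂: 199 − 1(170.3) = 28.66
  O₂: 109.5 − 0.5(170.3) = 24.38
  N₂: 412.1 (inert)
  H₂O: 0 + 1(170.3) = 170.3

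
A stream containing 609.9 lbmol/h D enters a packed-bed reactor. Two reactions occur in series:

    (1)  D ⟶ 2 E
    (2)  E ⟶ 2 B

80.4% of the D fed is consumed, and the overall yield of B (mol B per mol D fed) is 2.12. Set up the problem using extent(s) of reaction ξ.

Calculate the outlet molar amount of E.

Conversion of D: D consumed = 1ξ₁ = 0.804 × 609.9 → ξ₁ = 490.4 lbmol/h.
Yield of B: 2ξ₂ / 609.9 = 2.12 → ξ₂ = 646.5 lbmol/h.
Outlet amounts (n = n₀ + Σ ν·ξ):
  D: 609.9 − 1(490.4) = 119.5
  E: 0 + 2(490.4) − 1(646.5) = 334.2
  B: 0 + 2(646.5) = 1293

334 lbmol/h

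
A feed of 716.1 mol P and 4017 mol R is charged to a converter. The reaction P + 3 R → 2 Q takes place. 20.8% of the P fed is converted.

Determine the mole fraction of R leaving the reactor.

P reacted = 0.208 × 716.1 = 148.9 mol; ν_P = −1, so ξ = 148.9/1 = 148.9 mol.
Outlet amounts (n = n₀ + ν ξ):
  P: 716.1 − 1(148.9) = 567.2
  R: 4017 − 3(148.9) = 3570
  Q: 0 + 2(148.9) = 297.9
Total out = 4435 mol; y_R = 3570 / 4435 = 0.805.

0.805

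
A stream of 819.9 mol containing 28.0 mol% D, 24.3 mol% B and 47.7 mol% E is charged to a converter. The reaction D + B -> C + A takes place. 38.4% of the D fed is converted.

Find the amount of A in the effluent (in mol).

88.2 mol

D reacted = 0.384 × 229.6 = 88.16 mol; ν_D = −1, so ξ = 88.16/1 = 88.16 mol.
Outlet amounts (n = n₀ + ν ξ):
  D: 229.6 − 1(88.16) = 141.4
  B: 199.2 − 1(88.16) = 111.1
  C: 0 + 1(88.16) = 88.16
  A: 0 + 1(88.16) = 88.16
  E: 391.1 (inert)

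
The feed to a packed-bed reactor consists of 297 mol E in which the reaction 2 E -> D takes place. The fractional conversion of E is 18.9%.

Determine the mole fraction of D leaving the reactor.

E reacted = 0.189 × 297 = 56.13 mol; ν_E = −2, so ξ = 56.13/2 = 28.07 mol.
Outlet amounts (n = n₀ + ν ξ):
  E: 297 − 2(28.07) = 240.9
  D: 0 + 1(28.07) = 28.07
Total out = 268.9 mol; y_D = 28.07 / 268.9 = 0.1044.

0.104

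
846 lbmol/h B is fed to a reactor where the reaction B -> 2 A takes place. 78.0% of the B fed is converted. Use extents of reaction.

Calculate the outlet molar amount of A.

B reacted = 0.78 × 846 = 659.9 lbmol/h; ν_B = −1, so ξ = 659.9/1 = 659.9 lbmol/h.
Outlet amounts (n = n₀ + ν ξ):
  B: 846 − 1(659.9) = 186.1
  A: 0 + 2(659.9) = 1320

1320 lbmol/h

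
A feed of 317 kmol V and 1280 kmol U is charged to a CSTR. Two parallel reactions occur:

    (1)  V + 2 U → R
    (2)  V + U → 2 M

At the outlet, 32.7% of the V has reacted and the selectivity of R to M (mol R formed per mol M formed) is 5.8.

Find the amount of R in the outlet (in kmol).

95.4 kmol

Conversion of V: V consumed = 0.327 × 317 = 103.7 kmol = 1ξ₁ + 1ξ₂.
Selectivity: 1ξ₁ / (2ξ₂) = 5.8 → ξ₁ = 11.6 ξ₂.
Substitute: (1·11.6 + 1) ξ₂ = 103.7 → ξ₂ = 8.227 kmol, ξ₁ = 95.43 kmol.
Outlet amounts (n = n₀ + Σ ν·ξ):
  V: 317 − 1(95.43) − 1(8.227) = 213.3
  U: 1280 − 2(95.43) − 1(8.227) = 1081
  R: 0 + 1(95.43) = 95.43
  M: 0 + 2(8.227) = 16.45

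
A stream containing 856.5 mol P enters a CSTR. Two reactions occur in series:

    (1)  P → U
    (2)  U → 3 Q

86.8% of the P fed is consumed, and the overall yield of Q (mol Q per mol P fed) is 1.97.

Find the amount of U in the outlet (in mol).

181 mol

Conversion of P: P consumed = 1ξ₁ = 0.868 × 856.5 → ξ₁ = 743.4 mol.
Yield of Q: 3ξ₂ / 856.5 = 1.97 → ξ₂ = 562.4 mol.
Outlet amounts (n = n₀ + Σ ν·ξ):
  P: 856.5 − 1(743.4) = 113.1
  U: 0 + 1(743.4) − 1(562.4) = 181
  Q: 0 + 3(562.4) = 1687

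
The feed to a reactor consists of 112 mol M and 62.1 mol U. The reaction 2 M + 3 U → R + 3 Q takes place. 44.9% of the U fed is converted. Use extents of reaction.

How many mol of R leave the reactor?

9.29 mol

U reacted = 0.449 × 62.1 = 27.88 mol; ν_U = −3, so ξ = 27.88/3 = 9.294 mol.
Outlet amounts (n = n₀ + ν ξ):
  M: 112 − 2(9.294) = 93.41
  U: 62.1 − 3(9.294) = 34.22
  R: 0 + 1(9.294) = 9.294
  Q: 0 + 3(9.294) = 27.88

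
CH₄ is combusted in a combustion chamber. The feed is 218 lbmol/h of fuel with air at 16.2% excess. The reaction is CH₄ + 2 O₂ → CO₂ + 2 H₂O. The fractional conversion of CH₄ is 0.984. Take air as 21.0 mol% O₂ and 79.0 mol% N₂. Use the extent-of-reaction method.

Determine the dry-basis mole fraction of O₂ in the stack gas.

0.0353

Stoichiometric O₂ = 2 × 218 = 436 lbmol/h; O₂ fed = 436 × 1.162 = 506.6 lbmol/h.
N₂ fed = 506.6 × 79/21 = 1906 lbmol/h.
Fuel reacted = 0.984 × 218 → ξ = 214.5 lbmol/h.
Outlet (n = n₀ + ν ξ):
  CH₄: 218 − 1(214.5) = 3.488
  O₂: 506.6 − 2(214.5) = 77.61
  N₂: 1906 (inert)
  CO₂: 0 + 1(214.5) = 214.5
  H₂O: 0 + 2(214.5) = 429
Dry total = 2202 lbmol/h; y_O₂ (dry) = 77.61 / 2202 = 0.03525.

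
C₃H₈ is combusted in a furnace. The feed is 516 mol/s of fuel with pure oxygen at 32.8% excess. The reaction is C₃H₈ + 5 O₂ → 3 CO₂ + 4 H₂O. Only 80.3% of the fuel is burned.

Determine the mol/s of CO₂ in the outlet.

Stoichiometric O₂ = 5 × 516 = 2580 mol/s; O₂ fed = 2580 × 1.328 = 3426 mol/s.
Fuel reacted = 0.803 × 516 → ξ = 414.3 mol/s.
Outlet (n = n₀ + ν ξ):
  C₃H₈: 516 − 1(414.3) = 101.7
  O₂: 3426 − 5(414.3) = 1354
  CO₂: 0 + 3(414.3) = 1243
  H₂O: 0 + 4(414.3) = 1657

1240 mol/s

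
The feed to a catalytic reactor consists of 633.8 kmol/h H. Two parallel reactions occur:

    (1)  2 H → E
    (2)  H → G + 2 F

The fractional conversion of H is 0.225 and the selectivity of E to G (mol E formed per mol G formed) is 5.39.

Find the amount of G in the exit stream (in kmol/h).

12.1 kmol/h

Conversion of H: H consumed = 0.225 × 633.8 = 142.6 kmol/h = 2ξ₁ + 1ξ₂.
Selectivity: 1ξ₁ / (1ξ₂) = 5.39 → ξ₁ = 5.39 ξ₂.
Substitute: (2·5.39 + 1) ξ₂ = 142.6 → ξ₂ = 12.11 kmol/h, ξ₁ = 65.25 kmol/h.
Outlet amounts (n = n₀ + Σ ν·ξ):
  H: 633.8 − 2(65.25) − 1(12.11) = 491.2
  E: 0 + 1(65.25) = 65.25
  G: 0 + 1(12.11) = 12.11
  F: 0 + 2(12.11) = 24.21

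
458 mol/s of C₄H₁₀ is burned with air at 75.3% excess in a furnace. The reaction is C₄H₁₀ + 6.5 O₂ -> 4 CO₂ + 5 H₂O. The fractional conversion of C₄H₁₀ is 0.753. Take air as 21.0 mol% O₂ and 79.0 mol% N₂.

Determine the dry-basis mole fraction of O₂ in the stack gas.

0.124

Stoichiometric O₂ = 6.5 × 458 = 2977 mol/s; O₂ fed = 2977 × 1.753 = 5219 mol/s.
N₂ fed = 5219 × 79/21 = 19630 mol/s.
Fuel reacted = 0.753 × 458 → ξ = 344.9 mol/s.
Outlet (n = n₀ + ν ξ):
  C₄H₁₀: 458 − 1(344.9) = 113.1
  O₂: 5219 − 6.5(344.9) = 2977
  N₂: 19630 (inert)
  CO₂: 0 + 4(344.9) = 1379
  H₂O: 0 + 5(344.9) = 1724
Dry total = 24100 mol/s; y_O₂ (dry) = 2977 / 24100 = 0.1235.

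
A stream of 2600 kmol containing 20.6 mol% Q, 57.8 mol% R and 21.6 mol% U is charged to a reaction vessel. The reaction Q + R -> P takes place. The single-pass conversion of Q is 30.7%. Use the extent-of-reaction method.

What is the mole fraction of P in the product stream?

0.0675

Q reacted = 0.307 × 535.6 = 164.4 kmol; ν_Q = −1, so ξ = 164.4/1 = 164.4 kmol.
Outlet amounts (n = n₀ + ν ξ):
  Q: 535.6 − 1(164.4) = 371.2
  R: 1503 − 1(164.4) = 1338
  P: 0 + 1(164.4) = 164.4
  U: 561.6 (inert)
Total out = 2436 kmol; y_P = 164.4 / 2436 = 0.06751.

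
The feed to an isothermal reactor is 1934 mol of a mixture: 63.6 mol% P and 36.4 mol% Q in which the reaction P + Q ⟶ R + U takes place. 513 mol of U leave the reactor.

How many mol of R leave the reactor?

513 mol

For U: n = n₀ + 1ξ → 513 = 0 + 1ξ, giving ξ = 513 mol.
Outlet amounts (n = n₀ + ν ξ):
  P: 1230 − 1(513) = 717
  Q: 704 − 1(513) = 191
  R: 0 + 1(513) = 513
  U: 0 + 1(513) = 513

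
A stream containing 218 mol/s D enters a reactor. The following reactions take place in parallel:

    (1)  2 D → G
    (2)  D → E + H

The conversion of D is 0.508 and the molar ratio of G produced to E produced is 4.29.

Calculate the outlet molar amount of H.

Conversion of D: D consumed = 0.508 × 218 = 110.7 mol/s = 2ξ₁ + 1ξ₂.
Selectivity: 1ξ₁ / (1ξ₂) = 4.29 → ξ₁ = 4.29 ξ₂.
Substitute: (2·4.29 + 1) ξ₂ = 110.7 → ξ₂ = 11.56 mol/s, ξ₁ = 49.59 mol/s.
Outlet amounts (n = n₀ + Σ ν·ξ):
  D: 218 − 2(49.59) − 1(11.56) = 107.3
  G: 0 + 1(49.59) = 49.59
  E: 0 + 1(11.56) = 11.56
  H: 0 + 1(11.56) = 11.56

11.6 mol/s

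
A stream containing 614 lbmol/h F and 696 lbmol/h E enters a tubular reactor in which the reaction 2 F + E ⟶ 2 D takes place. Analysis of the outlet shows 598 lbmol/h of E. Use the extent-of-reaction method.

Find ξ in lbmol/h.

ξ = 98 lbmol/h

For E: n = n₀ − 1ξ → 598 = 696 − 1ξ, giving ξ = 98 lbmol/h.
Outlet amounts (n = n₀ + ν ξ):
  F: 614 − 2(98) = 418
  E: 696 − 1(98) = 598
  D: 0 + 2(98) = 196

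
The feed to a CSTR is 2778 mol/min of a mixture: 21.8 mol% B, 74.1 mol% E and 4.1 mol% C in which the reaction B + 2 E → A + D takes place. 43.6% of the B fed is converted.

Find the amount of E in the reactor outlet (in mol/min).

B reacted = 0.436 × 605.6 = 264 mol/min; ν_B = −1, so ξ = 264/1 = 264 mol/min.
Outlet amounts (n = n₀ + ν ξ):
  B: 605.6 − 1(264) = 341.6
  E: 2058 − 2(264) = 1530
  A: 0 + 1(264) = 264
  D: 0 + 1(264) = 264
  C: 113.9 (inert)

1530 mol/min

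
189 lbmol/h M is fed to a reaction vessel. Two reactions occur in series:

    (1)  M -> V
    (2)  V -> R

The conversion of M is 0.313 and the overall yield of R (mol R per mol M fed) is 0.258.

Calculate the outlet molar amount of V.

10.4 lbmol/h

Conversion of M: M consumed = 1ξ₁ = 0.313 × 189 → ξ₁ = 59.16 lbmol/h.
Yield of R: 1ξ₂ / 189 = 0.258 → ξ₂ = 48.76 lbmol/h.
Outlet amounts (n = n₀ + Σ ν·ξ):
  M: 189 − 1(59.16) = 129.8
  V: 0 + 1(59.16) − 1(48.76) = 10.4
  R: 0 + 1(48.76) = 48.76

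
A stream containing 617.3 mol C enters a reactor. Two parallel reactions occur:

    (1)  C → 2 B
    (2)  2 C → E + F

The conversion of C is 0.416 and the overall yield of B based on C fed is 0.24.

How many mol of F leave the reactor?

Yield of B: 2ξ₁ / 617.3 = 0.24 → ξ₁ = 74.08 mol.
Conversion of C: 1ξ₁ + 2ξ₂ = 0.416 × 617.3 = 256.8 → ξ₂ = 91.36 mol.
Outlet amounts (n = n₀ + Σ ν·ξ):
  C: 617.3 − 1(74.08) − 2(91.36) = 360.5
  B: 0 + 2(74.08) = 148.2
  E: 0 + 1(91.36) = 91.36
  F: 0 + 1(91.36) = 91.36

91.4 mol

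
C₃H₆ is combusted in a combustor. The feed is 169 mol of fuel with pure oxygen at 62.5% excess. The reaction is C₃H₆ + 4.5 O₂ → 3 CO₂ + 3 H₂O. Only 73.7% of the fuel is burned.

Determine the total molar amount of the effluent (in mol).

Stoichiometric O₂ = 4.5 × 169 = 760.5 mol; O₂ fed = 760.5 × 1.625 = 1236 mol.
Fuel reacted = 0.737 × 169 → ξ = 124.6 mol.
Outlet (n = n₀ + ν ξ):
  C₃H₆: 169 − 1(124.6) = 44.45
  O₂: 1236 − 4.5(124.6) = 675.3
  CO₂: 0 + 3(124.6) = 373.7
  H₂O: 0 + 3(124.6) = 373.7
Total out = 44.45 + 675.3 + 373.7 + 373.7 = 1467 mol.

1470 mol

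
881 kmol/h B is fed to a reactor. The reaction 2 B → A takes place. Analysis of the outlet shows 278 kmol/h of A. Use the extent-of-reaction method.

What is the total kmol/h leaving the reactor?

For A: n = n₀ + 1ξ → 278 = 0 + 1ξ, giving ξ = 278 kmol/h.
Outlet amounts (n = n₀ + ν ξ):
  B: 881 − 2(278) = 325
  A: 0 + 1(278) = 278
Total out = 325 + 278 = 603 kmol/h.

603 kmol/h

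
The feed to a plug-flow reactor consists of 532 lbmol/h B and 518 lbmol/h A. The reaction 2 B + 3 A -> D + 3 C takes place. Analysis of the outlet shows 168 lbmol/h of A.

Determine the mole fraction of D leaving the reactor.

0.125

For A: n = n₀ − 3ξ → 168 = 518 − 3ξ, giving ξ = 116.7 lbmol/h.
Outlet amounts (n = n₀ + ν ξ):
  B: 532 − 2(116.7) = 298.7
  A: 518 − 3(116.7) = 168
  D: 0 + 1(116.7) = 116.7
  C: 0 + 3(116.7) = 350
Total out = 933.3 lbmol/h; y_D = 116.7 / 933.3 = 0.125.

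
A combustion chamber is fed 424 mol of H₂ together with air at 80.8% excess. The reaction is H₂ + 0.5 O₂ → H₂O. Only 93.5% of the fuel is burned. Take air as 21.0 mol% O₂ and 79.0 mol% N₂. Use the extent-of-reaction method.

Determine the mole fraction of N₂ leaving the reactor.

0.703

Stoichiometric O₂ = 0.5 × 424 = 212 mol; O₂ fed = 212 × 1.808 = 383.3 mol.
N₂ fed = 383.3 × 79/21 = 1442 mol.
Fuel reacted = 0.935 × 424 → ξ = 396.4 mol.
Outlet (n = n₀ + ν ξ):
  H₂: 424 − 1(396.4) = 27.56
  O₂: 383.3 − 0.5(396.4) = 185.1
  N₂: 1442 (inert)
  H₂O: 0 + 1(396.4) = 396.4
Total out = 2051 mol; y_N₂ = 1442 / 2051 = 0.703.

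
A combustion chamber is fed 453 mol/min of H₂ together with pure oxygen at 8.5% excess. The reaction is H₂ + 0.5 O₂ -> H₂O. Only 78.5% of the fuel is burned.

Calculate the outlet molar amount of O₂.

Stoichiometric O₂ = 0.5 × 453 = 226.5 mol/min; O₂ fed = 226.5 × 1.085 = 245.8 mol/min.
Fuel reacted = 0.785 × 453 → ξ = 355.6 mol/min.
Outlet (n = n₀ + ν ξ):
  H₂: 453 − 1(355.6) = 97.39
  O₂: 245.8 − 0.5(355.6) = 67.95
  H₂O: 0 + 1(355.6) = 355.6

67.9 mol/min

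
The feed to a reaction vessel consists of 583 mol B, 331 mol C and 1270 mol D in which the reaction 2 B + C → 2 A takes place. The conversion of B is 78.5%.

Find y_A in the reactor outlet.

B reacted = 0.785 × 583 = 457.7 mol; ν_B = −2, so ξ = 457.7/2 = 228.8 mol.
Outlet amounts (n = n₀ + ν ξ):
  B: 583 − 2(228.8) = 125.3
  C: 331 − 1(228.8) = 102.2
  A: 0 + 2(228.8) = 457.7
  D: 1270 (inert)
Total out = 1955 mol; y_A = 457.7 / 1955 = 0.2341.

0.234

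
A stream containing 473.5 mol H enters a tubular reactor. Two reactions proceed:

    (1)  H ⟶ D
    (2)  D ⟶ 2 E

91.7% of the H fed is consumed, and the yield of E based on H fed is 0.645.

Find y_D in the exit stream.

0.45

Conversion of H: H consumed = 1ξ₁ = 0.917 × 473.5 → ξ₁ = 434.2 mol.
Yield of E: 2ξ₂ / 473.5 = 0.645 → ξ₂ = 152.7 mol.
Outlet amounts (n = n₀ + Σ ν·ξ):
  H: 473.5 − 1(434.2) = 39.3
  D: 0 + 1(434.2) − 1(152.7) = 281.5
  E: 0 + 2(152.7) = 305.4
Total out = 626.2 mol; y_D = 281.5 / 626.2 = 0.4495.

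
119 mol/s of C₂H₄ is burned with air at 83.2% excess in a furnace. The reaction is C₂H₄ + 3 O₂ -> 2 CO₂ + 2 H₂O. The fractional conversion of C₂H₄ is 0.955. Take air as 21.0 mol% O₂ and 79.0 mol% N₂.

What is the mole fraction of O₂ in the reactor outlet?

Stoichiometric O₂ = 3 × 119 = 357 mol/s; O₂ fed = 357 × 1.832 = 654 mol/s.
N₂ fed = 654 × 79/21 = 2460 mol/s.
Fuel reacted = 0.955 × 119 → ξ = 113.6 mol/s.
Outlet (n = n₀ + ν ξ):
  C₂H₄: 119 − 1(113.6) = 5.355
  O₂: 654 − 3(113.6) = 313.1
  N₂: 2460 (inert)
  CO₂: 0 + 2(113.6) = 227.3
  H₂O: 0 + 2(113.6) = 227.3
Total out = 3233 mol/s; y_O₂ = 313.1 / 3233 = 0.09683.

0.0968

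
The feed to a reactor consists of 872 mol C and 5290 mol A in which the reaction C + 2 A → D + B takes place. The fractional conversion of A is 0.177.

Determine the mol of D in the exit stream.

A reacted = 0.177 × 5290 = 936.3 mol; ν_A = −2, so ξ = 936.3/2 = 468.2 mol.
Outlet amounts (n = n₀ + ν ξ):
  C: 872 − 1(468.2) = 403.8
  A: 5290 − 2(468.2) = 4354
  D: 0 + 1(468.2) = 468.2
  B: 0 + 1(468.2) = 468.2

468 mol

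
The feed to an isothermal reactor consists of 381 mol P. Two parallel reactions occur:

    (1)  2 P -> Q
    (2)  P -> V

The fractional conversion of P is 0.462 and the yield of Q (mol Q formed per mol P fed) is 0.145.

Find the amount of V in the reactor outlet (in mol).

Yield of Q: 1ξ₁ / 381 = 0.145 → ξ₁ = 55.24 mol.
Conversion of P: 2ξ₁ + 1ξ₂ = 0.462 × 381 = 176 → ξ₂ = 65.53 mol.
Outlet amounts (n = n₀ + Σ ν·ξ):
  P: 381 − 2(55.24) − 1(65.53) = 205
  Q: 0 + 1(55.24) = 55.24
  V: 0 + 1(65.53) = 65.53

65.5 mol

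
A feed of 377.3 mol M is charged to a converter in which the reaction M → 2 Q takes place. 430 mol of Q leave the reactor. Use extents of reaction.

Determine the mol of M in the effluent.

For Q: n = n₀ + 2ξ → 430 = 0 + 2ξ, giving ξ = 215 mol.
Outlet amounts (n = n₀ + ν ξ):
  M: 377.3 − 1(215) = 162.3
  Q: 0 + 2(215) = 430

162 mol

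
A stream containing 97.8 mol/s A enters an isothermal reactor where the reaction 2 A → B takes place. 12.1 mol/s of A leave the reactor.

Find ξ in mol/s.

ξ = 42.9 mol/s

For A: n = n₀ − 2ξ → 12.1 = 97.8 − 2ξ, giving ξ = 42.85 mol/s.
Outlet amounts (n = n₀ + ν ξ):
  A: 97.8 − 2(42.85) = 12.1
  B: 0 + 1(42.85) = 42.85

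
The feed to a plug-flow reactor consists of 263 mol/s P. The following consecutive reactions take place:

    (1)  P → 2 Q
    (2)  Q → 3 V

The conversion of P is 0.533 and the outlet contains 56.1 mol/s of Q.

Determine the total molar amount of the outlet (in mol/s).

852 mol/s

Conversion of P: P consumed = 1ξ₁ = 0.533 × 263 → ξ₁ = 140.2 mol/s.
Q balance: n_Q = 0 + 2ξ₁ − 1ξ₂ = 56.1 → ξ₂ = (2·140.2 − 56.1)/1 = 224.3 mol/s.
Outlet amounts (n = n₀ + Σ ν·ξ):
  P: 263 − 1(140.2) = 122.8
  Q: 0 + 2(140.2) − 1(224.3) = 56.1
  V: 0 + 3(224.3) = 672.8
Total out = 122.8 + 56.1 + 672.8 = 851.7 mol/s.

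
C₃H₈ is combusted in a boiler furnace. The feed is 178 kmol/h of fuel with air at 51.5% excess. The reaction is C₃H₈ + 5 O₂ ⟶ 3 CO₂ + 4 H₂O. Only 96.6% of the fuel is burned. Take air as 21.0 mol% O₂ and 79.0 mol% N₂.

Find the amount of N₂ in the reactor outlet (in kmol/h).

5070 kmol/h

Stoichiometric O₂ = 5 × 178 = 890 kmol/h; O₂ fed = 890 × 1.515 = 1348 kmol/h.
N₂ fed = 1348 × 79/21 = 5072 kmol/h.
Fuel reacted = 0.966 × 178 → ξ = 171.9 kmol/h.
Outlet (n = n₀ + ν ξ):
  C₃H₈: 178 − 1(171.9) = 6.052
  O₂: 1348 − 5(171.9) = 488.6
  N₂: 5072 (inert)
  CO₂: 0 + 3(171.9) = 515.8
  H₂O: 0 + 4(171.9) = 687.8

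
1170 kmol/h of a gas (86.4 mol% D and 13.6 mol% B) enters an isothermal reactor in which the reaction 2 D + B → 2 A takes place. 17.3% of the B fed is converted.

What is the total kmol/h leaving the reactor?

1140 kmol/h

B reacted = 0.173 × 159.1 = 27.53 kmol/h; ν_B = −1, so ξ = 27.53/1 = 27.53 kmol/h.
Outlet amounts (n = n₀ + ν ξ):
  D: 1011 − 2(27.53) = 955.8
  B: 159.1 − 1(27.53) = 131.6
  A: 0 + 2(27.53) = 55.06
Total out = 955.8 + 131.6 + 55.06 = 1142 kmol/h.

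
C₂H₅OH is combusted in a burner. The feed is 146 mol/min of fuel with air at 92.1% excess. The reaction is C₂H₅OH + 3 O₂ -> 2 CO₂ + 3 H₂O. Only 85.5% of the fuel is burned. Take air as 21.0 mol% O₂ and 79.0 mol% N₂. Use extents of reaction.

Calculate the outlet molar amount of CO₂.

Stoichiometric O₂ = 3 × 146 = 438 mol/min; O₂ fed = 438 × 1.921 = 841.4 mol/min.
N₂ fed = 841.4 × 79/21 = 3165 mol/min.
Fuel reacted = 0.855 × 146 → ξ = 124.8 mol/min.
Outlet (n = n₀ + ν ξ):
  C₂H₅OH: 146 − 1(124.8) = 21.17
  O₂: 841.4 − 3(124.8) = 466.9
  N₂: 3165 (inert)
  CO₂: 0 + 2(124.8) = 249.7
  H₂O: 0 + 3(124.8) = 374.5

250 mol/min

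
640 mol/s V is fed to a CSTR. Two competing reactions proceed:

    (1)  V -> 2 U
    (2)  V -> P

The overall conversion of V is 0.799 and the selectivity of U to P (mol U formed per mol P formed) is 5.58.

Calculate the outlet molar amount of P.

135 mol/s

Conversion of V: V consumed = 0.799 × 640 = 511.4 mol/s = 1ξ₁ + 1ξ₂.
Selectivity: 2ξ₁ / (1ξ₂) = 5.58 → ξ₁ = 2.79 ξ₂.
Substitute: (1·2.79 + 1) ξ₂ = 511.4 → ξ₂ = 134.9 mol/s, ξ₁ = 376.4 mol/s.
Outlet amounts (n = n₀ + Σ ν·ξ):
  V: 640 − 1(376.4) − 1(134.9) = 128.6
  U: 0 + 2(376.4) = 752.9
  P: 0 + 1(134.9) = 134.9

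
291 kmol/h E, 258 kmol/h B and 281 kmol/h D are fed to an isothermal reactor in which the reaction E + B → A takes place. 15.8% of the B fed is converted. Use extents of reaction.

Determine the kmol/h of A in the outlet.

B reacted = 0.158 × 258 = 40.76 kmol/h; ν_B = −1, so ξ = 40.76/1 = 40.76 kmol/h.
Outlet amounts (n = n₀ + ν ξ):
  E: 291 − 1(40.76) = 250.2
  B: 258 − 1(40.76) = 217.2
  A: 0 + 1(40.76) = 40.76
  D: 281 (inert)

40.8 kmol/h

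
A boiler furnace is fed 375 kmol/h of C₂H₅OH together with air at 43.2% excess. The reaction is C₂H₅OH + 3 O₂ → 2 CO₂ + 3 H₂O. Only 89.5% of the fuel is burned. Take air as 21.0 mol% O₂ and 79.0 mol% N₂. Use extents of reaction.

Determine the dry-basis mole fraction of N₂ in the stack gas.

0.822

Stoichiometric O₂ = 3 × 375 = 1125 kmol/h; O₂ fed = 1125 × 1.432 = 1611 kmol/h.
N₂ fed = 1611 × 79/21 = 6060 kmol/h.
Fuel reacted = 0.895 × 375 → ξ = 335.6 kmol/h.
Outlet (n = n₀ + ν ξ):
  C₂H₅OH: 375 − 1(335.6) = 39.38
  O₂: 1611 − 3(335.6) = 604.1
  N₂: 6060 (inert)
  CO₂: 0 + 2(335.6) = 671.2
  H₂O: 0 + 3(335.6) = 1007
Dry total = 7375 kmol/h; y_N₂ (dry) = 6060 / 7375 = 0.8217.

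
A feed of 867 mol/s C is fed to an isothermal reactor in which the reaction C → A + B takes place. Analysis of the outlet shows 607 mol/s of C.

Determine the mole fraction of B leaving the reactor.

0.231

For C: n = n₀ − 1ξ → 607 = 867 − 1ξ, giving ξ = 260 mol/s.
Outlet amounts (n = n₀ + ν ξ):
  C: 867 − 1(260) = 607
  A: 0 + 1(260) = 260
  B: 0 + 1(260) = 260
Total out = 1127 mol/s; y_B = 260 / 1127 = 0.2307.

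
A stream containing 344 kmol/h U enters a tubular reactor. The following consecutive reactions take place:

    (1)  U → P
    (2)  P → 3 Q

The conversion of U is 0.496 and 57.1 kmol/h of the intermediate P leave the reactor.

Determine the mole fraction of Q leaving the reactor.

0.596

Conversion of U: U consumed = 1ξ₁ = 0.496 × 344 → ξ₁ = 170.6 kmol/h.
P balance: n_P = 0 + 1ξ₁ − 1ξ₂ = 57.1 → ξ₂ = (1·170.6 − 57.1)/1 = 113.5 kmol/h.
Outlet amounts (n = n₀ + Σ ν·ξ):
  U: 344 − 1(170.6) = 173.4
  P: 0 + 1(170.6) − 1(113.5) = 57.1
  Q: 0 + 3(113.5) = 340.6
Total out = 571 kmol/h; y_Q = 340.6 / 571 = 0.5964.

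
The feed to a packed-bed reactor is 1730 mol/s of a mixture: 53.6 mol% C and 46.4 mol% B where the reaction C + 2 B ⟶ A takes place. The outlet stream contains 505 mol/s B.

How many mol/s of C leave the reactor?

For B: n = n₀ − 2ξ → 505 = 802.7 − 2ξ, giving ξ = 148.9 mol/s.
Outlet amounts (n = n₀ + ν ξ):
  C: 927.3 − 1(148.9) = 778.4
  B: 802.7 − 2(148.9) = 505
  A: 0 + 1(148.9) = 148.9

778 mol/s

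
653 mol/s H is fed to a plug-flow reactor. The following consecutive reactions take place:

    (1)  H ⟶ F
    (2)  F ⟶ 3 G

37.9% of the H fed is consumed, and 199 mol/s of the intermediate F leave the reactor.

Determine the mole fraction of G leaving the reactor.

0.194

Conversion of H: H consumed = 1ξ₁ = 0.379 × 653 → ξ₁ = 247.5 mol/s.
F balance: n_F = 0 + 1ξ₁ − 1ξ₂ = 199 → ξ₂ = (1·247.5 − 199)/1 = 48.49 mol/s.
Outlet amounts (n = n₀ + Σ ν·ξ):
  H: 653 − 1(247.5) = 405.5
  F: 0 + 1(247.5) − 1(48.49) = 199
  G: 0 + 3(48.49) = 145.5
Total out = 750 mol/s; y_G = 145.5 / 750 = 0.194.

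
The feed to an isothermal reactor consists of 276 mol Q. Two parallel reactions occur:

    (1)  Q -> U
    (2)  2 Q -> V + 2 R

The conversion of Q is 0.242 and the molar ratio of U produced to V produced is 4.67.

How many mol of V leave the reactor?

10 mol

Conversion of Q: Q consumed = 0.242 × 276 = 66.79 mol = 1ξ₁ + 2ξ₂.
Selectivity: 1ξ₁ / (1ξ₂) = 4.67 → ξ₁ = 4.67 ξ₂.
Substitute: (1·4.67 + 2) ξ₂ = 66.79 → ξ₂ = 10.01 mol, ξ₁ = 46.76 mol.
Outlet amounts (n = n₀ + Σ ν·ξ):
  Q: 276 − 1(46.76) − 2(10.01) = 209.2
  U: 0 + 1(46.76) = 46.76
  V: 0 + 1(10.01) = 10.01
  R: 0 + 2(10.01) = 20.03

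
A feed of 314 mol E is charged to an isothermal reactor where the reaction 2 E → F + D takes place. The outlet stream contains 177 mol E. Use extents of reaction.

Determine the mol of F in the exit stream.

68.5 mol

For E: n = n₀ − 2ξ → 177 = 314 − 2ξ, giving ξ = 68.5 mol.
Outlet amounts (n = n₀ + ν ξ):
  E: 314 − 2(68.5) = 177
  F: 0 + 1(68.5) = 68.5
  D: 0 + 1(68.5) = 68.5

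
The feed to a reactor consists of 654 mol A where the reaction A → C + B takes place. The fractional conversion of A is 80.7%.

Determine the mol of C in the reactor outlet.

A reacted = 0.807 × 654 = 527.8 mol; ν_A = −1, so ξ = 527.8/1 = 527.8 mol.
Outlet amounts (n = n₀ + ν ξ):
  A: 654 − 1(527.8) = 126.2
  C: 0 + 1(527.8) = 527.8
  B: 0 + 1(527.8) = 527.8

528 mol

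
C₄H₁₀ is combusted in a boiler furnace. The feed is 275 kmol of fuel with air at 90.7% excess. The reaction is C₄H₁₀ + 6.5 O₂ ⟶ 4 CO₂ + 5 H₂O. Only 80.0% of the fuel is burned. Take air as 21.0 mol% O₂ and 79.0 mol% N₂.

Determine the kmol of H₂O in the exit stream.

Stoichiometric O₂ = 6.5 × 275 = 1788 kmol; O₂ fed = 1788 × 1.907 = 3409 kmol.
N₂ fed = 3409 × 79/21 = 12820 kmol.
Fuel reacted = 0.8 × 275 → ξ = 220 kmol.
Outlet (n = n₀ + ν ξ):
  C₄H₁₀: 275 − 1(220) = 55
  O₂: 3409 − 6.5(220) = 1979
  N₂: 12820 (inert)
  CO₂: 0 + 4(220) = 880
  H₂O: 0 + 5(220) = 1100

1100 kmol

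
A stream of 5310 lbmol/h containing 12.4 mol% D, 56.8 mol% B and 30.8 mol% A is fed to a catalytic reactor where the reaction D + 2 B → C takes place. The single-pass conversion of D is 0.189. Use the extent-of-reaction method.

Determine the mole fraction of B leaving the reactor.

0.547

D reacted = 0.189 × 658.4 = 124.4 lbmol/h; ν_D = −1, so ξ = 124.4/1 = 124.4 lbmol/h.
Outlet amounts (n = n₀ + ν ξ):
  D: 658.4 − 1(124.4) = 534
  B: 3016 − 2(124.4) = 2767
  C: 0 + 1(124.4) = 124.4
  A: 1635 (inert)
Total out = 5061 lbmol/h; y_B = 2767 / 5061 = 0.5468.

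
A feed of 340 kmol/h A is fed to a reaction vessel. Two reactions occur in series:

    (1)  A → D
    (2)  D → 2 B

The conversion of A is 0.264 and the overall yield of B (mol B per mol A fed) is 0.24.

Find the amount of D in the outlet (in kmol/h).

49 kmol/h

Conversion of A: A consumed = 1ξ₁ = 0.264 × 340 → ξ₁ = 89.76 kmol/h.
Yield of B: 2ξ₂ / 340 = 0.24 → ξ₂ = 40.8 kmol/h.
Outlet amounts (n = n₀ + Σ ν·ξ):
  A: 340 − 1(89.76) = 250.2
  D: 0 + 1(89.76) − 1(40.8) = 48.96
  B: 0 + 2(40.8) = 81.6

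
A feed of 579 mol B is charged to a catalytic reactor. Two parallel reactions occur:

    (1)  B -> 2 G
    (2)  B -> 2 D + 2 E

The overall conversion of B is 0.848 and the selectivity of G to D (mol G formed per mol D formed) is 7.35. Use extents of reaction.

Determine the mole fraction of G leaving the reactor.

0.728

Conversion of B: B consumed = 0.848 × 579 = 491 mol = 1ξ₁ + 1ξ₂.
Selectivity: 2ξ₁ / (2ξ₂) = 7.35 → ξ₁ = 7.35 ξ₂.
Substitute: (1·7.35 + 1) ξ₂ = 491 → ξ₂ = 58.8 mol, ξ₁ = 432.2 mol.
Outlet amounts (n = n₀ + Σ ν·ξ):
  B: 579 − 1(432.2) − 1(58.8) = 88.01
  G: 0 + 2(432.2) = 864.4
  D: 0 + 2(58.8) = 117.6
  E: 0 + 2(58.8) = 117.6
Total out = 1188 mol; y_G = 864.4 / 1188 = 0.7278.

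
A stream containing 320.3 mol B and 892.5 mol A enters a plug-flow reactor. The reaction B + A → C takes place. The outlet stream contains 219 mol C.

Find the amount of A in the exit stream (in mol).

For C: n = n₀ + 1ξ → 219 = 0 + 1ξ, giving ξ = 219 mol.
Outlet amounts (n = n₀ + ν ξ):
  B: 320.3 − 1(219) = 101.3
  A: 892.5 − 1(219) = 673.5
  C: 0 + 1(219) = 219

674 mol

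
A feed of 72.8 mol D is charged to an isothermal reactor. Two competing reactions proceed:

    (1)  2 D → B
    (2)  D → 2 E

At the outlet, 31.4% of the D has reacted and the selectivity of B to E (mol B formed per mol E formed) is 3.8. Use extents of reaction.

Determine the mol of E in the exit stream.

Conversion of D: D consumed = 0.314 × 72.8 = 22.86 mol = 2ξ₁ + 1ξ₂.
Selectivity: 1ξ₁ / (2ξ₂) = 3.8 → ξ₁ = 7.6 ξ₂.
Substitute: (2·7.6 + 1) ξ₂ = 22.86 → ξ₂ = 1.411 mol, ξ₁ = 10.72 mol.
Outlet amounts (n = n₀ + Σ ν·ξ):
  D: 72.8 − 2(10.72) − 1(1.411) = 49.94
  B: 0 + 1(10.72) = 10.72
  E: 0 + 2(1.411) = 2.822

2.82 mol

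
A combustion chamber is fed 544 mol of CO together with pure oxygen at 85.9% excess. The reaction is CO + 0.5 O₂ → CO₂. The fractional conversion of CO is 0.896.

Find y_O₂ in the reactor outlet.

Stoichiometric O₂ = 0.5 × 544 = 272 mol; O₂ fed = 272 × 1.859 = 505.6 mol.
Fuel reacted = 0.896 × 544 → ξ = 487.4 mol.
Outlet (n = n₀ + ν ξ):
  CO: 544 − 1(487.4) = 56.58
  O₂: 505.6 − 0.5(487.4) = 261.9
  CO₂: 0 + 1(487.4) = 487.4
Total out = 805.9 mol; y_O₂ = 261.9 / 805.9 = 0.325.

0.325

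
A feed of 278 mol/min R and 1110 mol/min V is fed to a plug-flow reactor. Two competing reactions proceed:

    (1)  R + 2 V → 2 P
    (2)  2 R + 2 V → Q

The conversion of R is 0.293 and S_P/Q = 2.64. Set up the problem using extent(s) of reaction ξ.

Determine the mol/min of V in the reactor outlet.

Conversion of R: R consumed = 0.293 × 278 = 81.45 mol/min = 1ξ₁ + 2ξ₂.
Selectivity: 2ξ₁ / (1ξ₂) = 2.64 → ξ₁ = 1.32 ξ₂.
Substitute: (1·1.32 + 2) ξ₂ = 81.45 → ξ₂ = 24.53 mol/min, ξ₁ = 32.39 mol/min.
Outlet amounts (n = n₀ + Σ ν·ξ):
  R: 278 − 1(32.39) − 2(24.53) = 196.5
  V: 1110 − 2(32.39) − 2(24.53) = 996.2
  P: 0 + 2(32.39) = 64.77
  Q: 0 + 1(24.53) = 24.53

996 mol/min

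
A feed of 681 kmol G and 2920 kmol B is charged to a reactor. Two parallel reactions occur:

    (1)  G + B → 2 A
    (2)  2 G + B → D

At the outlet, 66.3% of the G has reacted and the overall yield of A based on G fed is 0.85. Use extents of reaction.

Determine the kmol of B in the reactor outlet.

2550 kmol

Yield of A: 2ξ₁ / 681 = 0.85 → ξ₁ = 289.4 kmol.
Conversion of G: 1ξ₁ + 2ξ₂ = 0.663 × 681 = 451.5 → ξ₂ = 81.04 kmol.
Outlet amounts (n = n₀ + Σ ν·ξ):
  G: 681 − 1(289.4) − 2(81.04) = 229.5
  B: 2920 − 1(289.4) − 1(81.04) = 2550
  A: 0 + 2(289.4) = 578.9
  D: 0 + 1(81.04) = 81.04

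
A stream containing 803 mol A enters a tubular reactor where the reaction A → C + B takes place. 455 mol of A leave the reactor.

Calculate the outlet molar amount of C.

348 mol

For A: n = n₀ − 1ξ → 455 = 803 − 1ξ, giving ξ = 348 mol.
Outlet amounts (n = n₀ + ν ξ):
  A: 803 − 1(348) = 455
  C: 0 + 1(348) = 348
  B: 0 + 1(348) = 348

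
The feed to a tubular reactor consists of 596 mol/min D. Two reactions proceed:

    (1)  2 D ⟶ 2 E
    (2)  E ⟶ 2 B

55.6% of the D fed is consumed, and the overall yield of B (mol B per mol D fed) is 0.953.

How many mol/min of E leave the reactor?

Conversion of D: D consumed = 2ξ₁ = 0.556 × 596 → ξ₁ = 165.7 mol/min.
Yield of B: 2ξ₂ / 596 = 0.953 → ξ₂ = 284 mol/min.
Outlet amounts (n = n₀ + Σ ν·ξ):
  D: 596 − 2(165.7) = 264.6
  E: 0 + 2(165.7) − 1(284) = 47.38
  B: 0 + 2(284) = 568

47.4 mol/min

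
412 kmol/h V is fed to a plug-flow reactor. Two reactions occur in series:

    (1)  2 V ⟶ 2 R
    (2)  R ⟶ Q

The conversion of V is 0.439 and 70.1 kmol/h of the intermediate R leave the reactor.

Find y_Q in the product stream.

0.269

Conversion of V: V consumed = 2ξ₁ = 0.439 × 412 → ξ₁ = 90.43 kmol/h.
R balance: n_R = 0 + 2ξ₁ − 1ξ₂ = 70.1 → ξ₂ = (2·90.43 − 70.1)/1 = 110.8 kmol/h.
Outlet amounts (n = n₀ + Σ ν·ξ):
  V: 412 − 2(90.43) = 231.1
  R: 0 + 2(90.43) − 1(110.8) = 70.1
  Q: 0 + 1(110.8) = 110.8
Total out = 412 kmol/h; y_Q = 110.8 / 412 = 0.2689.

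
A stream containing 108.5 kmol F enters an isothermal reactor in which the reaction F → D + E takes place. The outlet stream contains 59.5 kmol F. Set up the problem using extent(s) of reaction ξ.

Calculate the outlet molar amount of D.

49 kmol

For F: n = n₀ − 1ξ → 59.5 = 108.5 − 1ξ, giving ξ = 49 kmol.
Outlet amounts (n = n₀ + ν ξ):
  F: 108.5 − 1(49) = 59.5
  D: 0 + 1(49) = 49
  E: 0 + 1(49) = 49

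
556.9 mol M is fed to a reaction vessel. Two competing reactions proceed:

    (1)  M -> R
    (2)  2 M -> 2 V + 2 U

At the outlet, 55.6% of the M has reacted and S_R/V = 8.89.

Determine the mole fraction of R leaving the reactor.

Conversion of M: M consumed = 0.556 × 556.9 = 309.6 mol = 1ξ₁ + 2ξ₂.
Selectivity: 1ξ₁ / (2ξ₂) = 8.89 → ξ₁ = 17.78 ξ₂.
Substitute: (1·17.78 + 2) ξ₂ = 309.6 → ξ₂ = 15.65 mol, ξ₁ = 278.3 mol.
Outlet amounts (n = n₀ + Σ ν·ξ):
  M: 556.9 − 1(278.3) − 2(15.65) = 247.3
  R: 0 + 1(278.3) = 278.3
  V: 0 + 2(15.65) = 31.31
  U: 0 + 2(15.65) = 31.31
Total out = 588.2 mol; y_R = 278.3 / 588.2 = 0.4732.

0.473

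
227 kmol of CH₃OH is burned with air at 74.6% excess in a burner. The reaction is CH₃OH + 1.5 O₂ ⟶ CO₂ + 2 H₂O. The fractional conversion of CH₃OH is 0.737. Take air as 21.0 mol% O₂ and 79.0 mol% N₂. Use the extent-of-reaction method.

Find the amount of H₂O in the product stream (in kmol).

335 kmol

Stoichiometric O₂ = 1.5 × 227 = 340.5 kmol; O₂ fed = 340.5 × 1.746 = 594.5 kmol.
N₂ fed = 594.5 × 79/21 = 2237 kmol.
Fuel reacted = 0.737 × 227 → ξ = 167.3 kmol.
Outlet (n = n₀ + ν ξ):
  CH₃OH: 227 − 1(167.3) = 59.7
  O₂: 594.5 − 1.5(167.3) = 343.6
  N₂: 2237 (inert)
  CO₂: 0 + 1(167.3) = 167.3
  H₂O: 0 + 2(167.3) = 334.6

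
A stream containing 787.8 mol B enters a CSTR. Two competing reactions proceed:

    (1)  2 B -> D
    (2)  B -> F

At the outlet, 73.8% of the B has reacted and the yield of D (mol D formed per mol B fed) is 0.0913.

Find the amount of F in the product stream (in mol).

Yield of D: 1ξ₁ / 787.8 = 0.0913 → ξ₁ = 71.93 mol.
Conversion of B: 2ξ₁ + 1ξ₂ = 0.738 × 787.8 = 581.4 → ξ₂ = 437.5 mol.
Outlet amounts (n = n₀ + Σ ν·ξ):
  B: 787.8 − 2(71.93) − 1(437.5) = 206.4
  D: 0 + 1(71.93) = 71.93
  F: 0 + 1(437.5) = 437.5

438 mol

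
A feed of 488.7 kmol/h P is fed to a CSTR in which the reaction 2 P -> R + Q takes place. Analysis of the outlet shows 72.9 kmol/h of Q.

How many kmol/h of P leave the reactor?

For Q: n = n₀ + 1ξ → 72.9 = 0 + 1ξ, giving ξ = 72.9 kmol/h.
Outlet amounts (n = n₀ + ν ξ):
  P: 488.7 − 2(72.9) = 342.9
  R: 0 + 1(72.9) = 72.9
  Q: 0 + 1(72.9) = 72.9

343 kmol/h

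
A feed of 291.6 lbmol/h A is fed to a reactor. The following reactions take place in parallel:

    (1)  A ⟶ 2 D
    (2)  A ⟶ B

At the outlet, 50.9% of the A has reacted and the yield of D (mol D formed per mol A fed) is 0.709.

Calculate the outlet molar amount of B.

Yield of D: 2ξ₁ / 291.6 = 0.709 → ξ₁ = 103.4 lbmol/h.
Conversion of A: 1ξ₁ + 1ξ₂ = 0.509 × 291.6 = 148.4 → ξ₂ = 45.05 lbmol/h.
Outlet amounts (n = n₀ + Σ ν·ξ):
  A: 291.6 − 1(103.4) − 1(45.05) = 143.2
  D: 0 + 2(103.4) = 206.7
  B: 0 + 1(45.05) = 45.05

45.1 lbmol/h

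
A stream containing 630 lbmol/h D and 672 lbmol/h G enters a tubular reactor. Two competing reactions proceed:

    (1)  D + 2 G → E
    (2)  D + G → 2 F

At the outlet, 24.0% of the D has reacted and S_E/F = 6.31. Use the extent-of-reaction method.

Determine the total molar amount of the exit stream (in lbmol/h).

1020 lbmol/h

Conversion of D: D consumed = 0.24 × 630 = 151.2 lbmol/h = 1ξ₁ + 1ξ₂.
Selectivity: 1ξ₁ / (2ξ₂) = 6.31 → ξ₁ = 12.62 ξ₂.
Substitute: (1·12.62 + 1) ξ₂ = 151.2 → ξ₂ = 11.1 lbmol/h, ξ₁ = 140.1 lbmol/h.
Outlet amounts (n = n₀ + Σ ν·ξ):
  D: 630 − 1(140.1) − 1(11.1) = 478.8
  G: 672 − 2(140.1) − 1(11.1) = 380.7
  E: 0 + 1(140.1) = 140.1
  F: 0 + 2(11.1) = 22.2
Total out = 478.8 + 380.7 + 140.1 + 22.2 = 1022 lbmol/h.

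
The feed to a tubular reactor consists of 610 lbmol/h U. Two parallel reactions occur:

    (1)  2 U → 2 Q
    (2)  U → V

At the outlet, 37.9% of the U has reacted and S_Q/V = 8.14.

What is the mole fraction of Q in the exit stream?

Conversion of U: U consumed = 0.379 × 610 = 231.2 lbmol/h = 2ξ₁ + 1ξ₂.
Selectivity: 2ξ₁ / (1ξ₂) = 8.14 → ξ₁ = 4.07 ξ₂.
Substitute: (2·4.07 + 1) ξ₂ = 231.2 → ξ₂ = 25.29 lbmol/h, ξ₁ = 102.9 lbmol/h.
Outlet amounts (n = n₀ + Σ ν·ξ):
  U: 610 − 2(102.9) − 1(25.29) = 378.8
  Q: 0 + 2(102.9) = 205.9
  V: 0 + 1(25.29) = 25.29
Total out = 610 lbmol/h; y_Q = 205.9 / 610 = 0.3375.

0.338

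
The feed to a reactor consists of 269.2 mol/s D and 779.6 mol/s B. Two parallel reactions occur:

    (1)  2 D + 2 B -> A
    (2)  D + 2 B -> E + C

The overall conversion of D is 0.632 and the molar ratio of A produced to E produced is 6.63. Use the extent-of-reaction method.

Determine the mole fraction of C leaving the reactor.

Conversion of D: D consumed = 0.632 × 269.2 = 170.1 mol/s = 2ξ₁ + 1ξ₂.
Selectivity: 1ξ₁ / (1ξ₂) = 6.63 → ξ₁ = 6.63 ξ₂.
Substitute: (2·6.63 + 1) ξ₂ = 170.1 → ξ₂ = 11.93 mol/s, ξ₁ = 79.1 mol/s.
Outlet amounts (n = n₀ + Σ ν·ξ):
  D: 269.2 − 2(79.1) − 1(11.93) = 99.07
  B: 779.6 − 2(79.1) − 2(11.93) = 597.5
  A: 0 + 1(79.1) = 79.1
  E: 0 + 1(11.93) = 11.93
  C: 0 + 1(11.93) = 11.93
Total out = 799.6 mol/s; y_C = 11.93 / 799.6 = 0.01492.

0.0149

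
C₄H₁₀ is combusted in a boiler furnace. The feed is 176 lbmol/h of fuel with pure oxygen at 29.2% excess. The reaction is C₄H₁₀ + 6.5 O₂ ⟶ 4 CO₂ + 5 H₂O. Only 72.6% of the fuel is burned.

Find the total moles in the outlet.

1850 lbmol/h

Stoichiometric O₂ = 6.5 × 176 = 1144 lbmol/h; O₂ fed = 1144 × 1.292 = 1478 lbmol/h.
Fuel reacted = 0.726 × 176 → ξ = 127.8 lbmol/h.
Outlet (n = n₀ + ν ξ):
  C₄H₁₀: 176 − 1(127.8) = 48.22
  O₂: 1478 − 6.5(127.8) = 647.5
  CO₂: 0 + 4(127.8) = 511.1
  H₂O: 0 + 5(127.8) = 638.9
Total out = 48.22 + 647.5 + 511.1 + 638.9 = 1846 lbmol/h.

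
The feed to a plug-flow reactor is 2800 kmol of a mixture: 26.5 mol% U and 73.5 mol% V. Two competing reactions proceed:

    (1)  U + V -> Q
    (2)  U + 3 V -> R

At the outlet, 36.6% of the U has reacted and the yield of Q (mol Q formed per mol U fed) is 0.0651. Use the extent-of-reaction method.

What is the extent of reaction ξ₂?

ξ₂ = 223 kmol

Yield of Q: 1ξ₁ / 742 = 0.0651 → ξ₁ = 48.3 kmol.
Conversion of U: 1ξ₁ + 1ξ₂ = 0.366 × 742 = 271.6 → ξ₂ = 223.3 kmol.
Outlet amounts (n = n₀ + Σ ν·ξ):
  U: 742 − 1(48.3) − 1(223.3) = 470.4
  V: 2058 − 1(48.3) − 3(223.3) = 1340
  Q: 0 + 1(48.3) = 48.3
  R: 0 + 1(223.3) = 223.3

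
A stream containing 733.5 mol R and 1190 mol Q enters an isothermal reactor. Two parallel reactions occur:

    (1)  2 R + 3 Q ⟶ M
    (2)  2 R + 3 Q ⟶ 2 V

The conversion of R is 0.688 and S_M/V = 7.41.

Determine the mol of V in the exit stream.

Conversion of R: R consumed = 0.688 × 733.5 = 504.6 mol = 2ξ₁ + 2ξ₂.
Selectivity: 1ξ₁ / (2ξ₂) = 7.41 → ξ₁ = 14.82 ξ₂.
Substitute: (2·14.82 + 2) ξ₂ = 504.6 → ξ₂ = 15.95 mol, ξ₁ = 236.4 mol.
Outlet amounts (n = n₀ + Σ ν·ξ):
  R: 733.5 − 2(236.4) − 2(15.95) = 228.9
  Q: 1190 − 3(236.4) − 3(15.95) = 433
  M: 0 + 1(236.4) = 236.4
  V: 0 + 2(15.95) = 31.9

31.9 mol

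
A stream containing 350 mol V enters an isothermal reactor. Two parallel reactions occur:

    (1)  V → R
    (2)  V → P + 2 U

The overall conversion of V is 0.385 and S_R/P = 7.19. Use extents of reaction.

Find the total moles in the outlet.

Conversion of V: V consumed = 0.385 × 350 = 134.8 mol = 1ξ₁ + 1ξ₂.
Selectivity: 1ξ₁ / (1ξ₂) = 7.19 → ξ₁ = 7.19 ξ₂.
Substitute: (1·7.19 + 1) ξ₂ = 134.8 → ξ₂ = 16.45 mol, ξ₁ = 118.3 mol.
Outlet amounts (n = n₀ + Σ ν·ξ):
  V: 350 − 1(118.3) − 1(16.45) = 215.2
  R: 0 + 1(118.3) = 118.3
  P: 0 + 1(16.45) = 16.45
  U: 0 + 2(16.45) = 32.91
Total out = 215.2 + 118.3 + 16.45 + 32.91 = 382.9 mol.

383 mol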